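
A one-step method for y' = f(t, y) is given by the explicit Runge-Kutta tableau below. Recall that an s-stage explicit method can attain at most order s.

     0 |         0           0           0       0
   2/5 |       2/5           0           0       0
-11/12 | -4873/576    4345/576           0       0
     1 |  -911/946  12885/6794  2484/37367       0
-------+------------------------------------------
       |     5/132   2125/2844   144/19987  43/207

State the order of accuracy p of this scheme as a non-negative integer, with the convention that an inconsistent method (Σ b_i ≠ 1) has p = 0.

4

b = (5/132, 2125/2844, 144/19987, 43/207)
c = (0, 2/5, -11/12, 1)
Ac = (0, 0, 869/288, 30/43)
Σ b_i: 5/132·1 + 2125/2844·1 + 144/19987·1 + 43/207·1 = 1 ✓
b·c: 2125/2844·2/5 + 144/19987·(-11/12) + 43/207·1 = 1/2 ✓
b·c²: 2125/2844·4/25 + 144/19987·121/144 + 43/207·1 = 1/3 ✓
b·Ac: 144/19987·869/288 + 43/207·30/43 = 1/6 ✓
b·c³: 2125/2844·8/125 + 144/19987·(-1331/1728) + 43/207·1 = 1/4 ✓
b·(c∘Ac): 144/19987·(-9559/3456) + 43/207·30/43 = 1/8 ✓
b·Ac²: 144/19987·869/720 + 43/207·309/860 = 1/12 ✓
b·A²c: 43/207·69/344 = 1/24 ✓; 4 stages ⇒ order 4.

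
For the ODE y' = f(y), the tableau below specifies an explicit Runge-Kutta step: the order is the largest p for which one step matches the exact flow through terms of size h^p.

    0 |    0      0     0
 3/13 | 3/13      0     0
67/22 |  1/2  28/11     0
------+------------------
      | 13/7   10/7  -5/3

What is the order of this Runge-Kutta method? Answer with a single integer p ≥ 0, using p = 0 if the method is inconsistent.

b = (13/7, 10/7, -5/3)
c = (0, 3/13, 67/22)
Ac = (0, 0, 84/143)
Σ b_i: 13/7·1 + 10/7·1 + (-5/3)·1 = 34/21 ≠ 1 ⇒ order 0.

0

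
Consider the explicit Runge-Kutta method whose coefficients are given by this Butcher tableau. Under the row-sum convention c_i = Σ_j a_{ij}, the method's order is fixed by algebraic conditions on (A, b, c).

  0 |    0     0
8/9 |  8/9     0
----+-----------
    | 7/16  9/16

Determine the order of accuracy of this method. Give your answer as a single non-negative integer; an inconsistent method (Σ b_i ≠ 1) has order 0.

b = (7/16, 9/16)
c = (0, 8/9)
Σ b_i: 7/16·1 + 9/16·1 = 1 ✓
b·c: 9/16·8/9 = 1/2 ✓; 2 stages ⇒ order 2.

2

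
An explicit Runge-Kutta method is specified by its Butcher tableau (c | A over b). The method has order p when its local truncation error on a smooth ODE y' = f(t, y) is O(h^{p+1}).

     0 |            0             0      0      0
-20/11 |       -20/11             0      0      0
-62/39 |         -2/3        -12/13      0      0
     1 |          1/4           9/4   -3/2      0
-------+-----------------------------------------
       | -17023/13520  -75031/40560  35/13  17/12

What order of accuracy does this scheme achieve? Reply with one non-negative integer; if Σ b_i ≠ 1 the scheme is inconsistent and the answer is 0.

2

b = (-17023/13520, -75031/40560, 35/13, 17/12)
c = (0, -20/11, -62/39, 1)
Ac = (0, 0, 240/143, -244/143)
Σ b_i: (-17023/13520)·1 + (-75031/40560)·1 + 35/13·1 + 17/12·1 = 1 ✓
b·c: (-75031/40560)·(-20/11) + 35/13·(-62/39) + 17/12·1 = 1/2 ✓
b·c²: (-75031/40560)·400/121 + 35/13·3844/1521 + 17/12·1 = 1831897/870012 ≠ 1/3 ⇒ order 2.
b·Ac: 35/13·240/143 + 17/12·(-244/143) = 11719/5577 ≠ 1/6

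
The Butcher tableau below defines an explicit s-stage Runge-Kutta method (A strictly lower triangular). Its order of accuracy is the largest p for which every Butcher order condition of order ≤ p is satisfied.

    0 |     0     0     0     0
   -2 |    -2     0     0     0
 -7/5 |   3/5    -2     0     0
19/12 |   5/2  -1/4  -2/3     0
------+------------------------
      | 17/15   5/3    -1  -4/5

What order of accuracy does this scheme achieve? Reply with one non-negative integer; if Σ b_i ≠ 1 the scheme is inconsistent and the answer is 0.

b = (17/15, 5/3, -1, -4/5)
c = (0, -2, -7/5, 19/12)
Ac = (0, 0, 4, 43/30)
Σ b_i: 17/15·1 + 5/3·1 + (-1)·1 + (-4/5)·1 = 1 ✓
b·c: 5/3·(-2) + (-1)·(-7/5) + (-4/5)·19/12 = -16/5 ≠ 1/2 ⇒ order 1.

1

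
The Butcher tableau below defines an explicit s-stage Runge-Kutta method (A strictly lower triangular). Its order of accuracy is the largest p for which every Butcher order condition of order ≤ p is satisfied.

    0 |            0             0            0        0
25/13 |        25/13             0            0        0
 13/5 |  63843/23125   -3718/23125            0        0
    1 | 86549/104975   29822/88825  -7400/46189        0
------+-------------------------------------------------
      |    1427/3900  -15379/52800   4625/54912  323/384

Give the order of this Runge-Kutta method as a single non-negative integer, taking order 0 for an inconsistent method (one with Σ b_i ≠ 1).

4

b = (1427/3900, -15379/52800, 4625/54912, 323/384)
c = (0, 25/13, 13/5, 1)
Ac = (0, 0, -286/925, 74/323)
Σ b_i: 1427/3900·1 + (-15379/52800)·1 + 4625/54912·1 + 323/384·1 = 1 ✓
b·c: (-15379/52800)·25/13 + 4625/54912·13/5 + 323/384·1 = 1/2 ✓
b·c²: (-15379/52800)·625/169 + 4625/54912·169/25 + 323/384·1 = 1/3 ✓
b·Ac: 4625/54912·(-286/925) + 323/384·74/323 = 1/6 ✓
b·c³: (-15379/52800)·15625/2197 + 4625/54912·2197/125 + 323/384·1 = 1/4 ✓
b·(c∘Ac): 4625/54912·(-3718/4625) + 323/384·74/323 = 1/8 ✓
b·Ac²: 4625/54912·(-22/37) + 323/384·666/4199 = 1/12 ✓
b·A²c: 323/384·16/323 = 1/24 ✓; 4 stages ⇒ order 4.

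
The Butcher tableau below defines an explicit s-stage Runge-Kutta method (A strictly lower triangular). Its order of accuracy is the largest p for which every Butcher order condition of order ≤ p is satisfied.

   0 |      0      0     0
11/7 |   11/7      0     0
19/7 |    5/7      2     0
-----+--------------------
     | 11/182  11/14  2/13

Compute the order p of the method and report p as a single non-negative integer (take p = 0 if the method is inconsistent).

1

b = (11/182, 11/14, 2/13)
c = (0, 11/7, 19/7)
Ac = (0, 0, 22/7)
Σ b_i: 11/182·1 + 11/14·1 + 2/13·1 = 1 ✓
b·c: 11/14·11/7 + 2/13·19/7 = 2105/1274 ≠ 1/2 ⇒ order 1.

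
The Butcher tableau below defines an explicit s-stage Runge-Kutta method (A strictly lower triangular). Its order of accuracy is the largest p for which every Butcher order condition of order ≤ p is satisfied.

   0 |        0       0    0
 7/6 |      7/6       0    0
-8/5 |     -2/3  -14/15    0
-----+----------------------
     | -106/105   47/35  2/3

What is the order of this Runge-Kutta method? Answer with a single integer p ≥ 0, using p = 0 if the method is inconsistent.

2

b = (-106/105, 47/35, 2/3)
c = (0, 7/6, -8/5)
Ac = (0, 0, -49/45)
Σ b_i: (-106/105)·1 + 47/35·1 + 2/3·1 = 1 ✓
b·c: 47/35·7/6 + 2/3·(-8/5) = 1/2 ✓
b·c²: 47/35·49/36 + 2/3·64/25 = 3181/900 ≠ 1/3 ⇒ order 2.
b·Ac: 2/3·(-49/45) = -98/135 ≠ 1/6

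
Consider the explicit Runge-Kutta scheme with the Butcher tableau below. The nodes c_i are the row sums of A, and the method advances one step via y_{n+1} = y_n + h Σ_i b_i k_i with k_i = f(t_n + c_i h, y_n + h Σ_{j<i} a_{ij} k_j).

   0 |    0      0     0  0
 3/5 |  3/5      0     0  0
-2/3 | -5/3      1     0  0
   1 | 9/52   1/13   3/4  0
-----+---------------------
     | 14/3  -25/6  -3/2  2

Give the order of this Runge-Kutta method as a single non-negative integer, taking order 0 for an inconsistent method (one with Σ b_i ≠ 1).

b = (14/3, -25/6, -3/2, 2)
c = (0, 3/5, -2/3, 1)
Ac = (0, 0, 3/5, -59/130)
Σ b_i: 14/3·1 + (-25/6)·1 + (-3/2)·1 + 2·1 = 1 ✓
b·c: (-25/6)·3/5 + (-3/2)·(-2/3) + 2·1 = 1/2 ✓
b·c²: (-25/6)·9/25 + (-3/2)·4/9 + 2·1 = -1/6 ≠ 1/3 ⇒ order 2.
b·Ac: (-3/2)·3/5 + 2·(-59/130) = -47/26 ≠ 1/6

2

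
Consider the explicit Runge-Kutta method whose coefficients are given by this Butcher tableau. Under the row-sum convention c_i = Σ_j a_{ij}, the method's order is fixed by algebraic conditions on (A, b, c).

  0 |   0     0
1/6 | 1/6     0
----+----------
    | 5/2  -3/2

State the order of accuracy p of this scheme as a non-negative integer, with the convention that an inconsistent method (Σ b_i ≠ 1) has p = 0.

1

b = (5/2, -3/2)
c = (0, 1/6)
Σ b_i: 5/2·1 + (-3/2)·1 = 1 ✓
b·c: (-3/2)·1/6 = -1/4 ≠ 1/2 ⇒ order 1.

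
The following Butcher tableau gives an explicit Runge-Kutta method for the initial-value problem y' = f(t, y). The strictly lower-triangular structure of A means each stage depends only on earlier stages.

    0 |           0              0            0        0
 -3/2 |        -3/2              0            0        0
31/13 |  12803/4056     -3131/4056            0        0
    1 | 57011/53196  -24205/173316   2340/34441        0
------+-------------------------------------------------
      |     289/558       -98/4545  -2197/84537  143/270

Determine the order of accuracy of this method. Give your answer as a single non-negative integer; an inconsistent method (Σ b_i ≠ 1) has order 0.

b = (289/558, -98/4545, -2197/84537, 143/270)
c = (0, -3/2, 31/13, 1)
Ac = (0, 0, 3131/2704, 425/1144)
Σ b_i: 289/558·1 + (-98/4545)·1 + (-2197/84537)·1 + 143/270·1 = 1 ✓
b·c: (-98/4545)·(-3/2) + (-2197/84537)·31/13 + 143/270·1 = 1/2 ✓
b·c²: (-98/4545)·9/4 + (-2197/84537)·961/169 + 143/270·1 = 1/3 ✓
b·Ac: (-2197/84537)·3131/2704 + 143/270·425/1144 = 1/6 ✓
b·c³: (-98/4545)·(-27/8) + (-2197/84537)·29791/2197 + 143/270·1 = 1/4 ✓
b·(c∘Ac): (-2197/84537)·97061/35152 + 143/270·425/1144 = 1/8 ✓
b·Ac²: (-2197/84537)·(-9393/5408) + 143/270·15/208 = 1/12 ✓
b·A²c: 143/270·45/572 = 1/24 ✓; 4 stages ⇒ order 4.

4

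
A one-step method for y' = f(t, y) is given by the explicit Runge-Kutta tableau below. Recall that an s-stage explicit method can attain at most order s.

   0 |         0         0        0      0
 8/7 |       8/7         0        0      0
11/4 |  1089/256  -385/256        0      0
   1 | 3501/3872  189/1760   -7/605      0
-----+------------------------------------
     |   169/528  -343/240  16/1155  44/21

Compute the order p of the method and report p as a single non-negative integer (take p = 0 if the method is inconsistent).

4

b = (169/528, -343/240, 16/1155, 44/21)
c = (0, 8/7, 11/4, 1)
Ac = (0, 0, -55/32, 1/11)
Σ b_i: 169/528·1 + (-343/240)·1 + 16/1155·1 + 44/21·1 = 1 ✓
b·c: (-343/240)·8/7 + 16/1155·11/4 + 44/21·1 = 1/2 ✓
b·c²: (-343/240)·64/49 + 16/1155·121/16 + 44/21·1 = 1/3 ✓
b·Ac: 16/1155·(-55/32) + 44/21·1/11 = 1/6 ✓
b·c³: (-343/240)·512/343 + 16/1155·1331/64 + 44/21·1 = 1/4 ✓
b·(c∘Ac): 16/1155·(-605/128) + 44/21·1/11 = 1/8 ✓
b·Ac²: 16/1155·(-55/28) + 44/21·65/1232 = 1/12 ✓
b·A²c: 44/21·7/352 = 1/24 ✓; 4 stages ⇒ order 4.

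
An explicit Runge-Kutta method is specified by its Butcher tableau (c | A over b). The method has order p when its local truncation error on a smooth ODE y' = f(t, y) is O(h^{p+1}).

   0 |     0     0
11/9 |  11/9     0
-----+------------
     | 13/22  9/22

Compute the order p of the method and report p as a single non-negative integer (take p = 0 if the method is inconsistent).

2

b = (13/22, 9/22)
c = (0, 11/9)
Σ b_i: 13/22·1 + 9/22·1 = 1 ✓
b·c: 9/22·11/9 = 1/2 ✓; 2 stages ⇒ order 2.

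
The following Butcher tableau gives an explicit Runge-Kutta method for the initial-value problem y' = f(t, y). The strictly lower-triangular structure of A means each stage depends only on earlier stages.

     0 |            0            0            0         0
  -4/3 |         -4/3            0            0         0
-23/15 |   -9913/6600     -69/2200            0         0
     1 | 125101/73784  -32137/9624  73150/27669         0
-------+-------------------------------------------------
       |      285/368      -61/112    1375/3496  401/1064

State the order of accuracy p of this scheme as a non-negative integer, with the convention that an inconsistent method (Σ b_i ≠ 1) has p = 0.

4

b = (285/368, -61/112, 1375/3496, 401/1064)
c = (0, -4/3, -23/15, 1)
Ac = (0, 0, 23/550, 959/2406)
Σ b_i: 285/368·1 + (-61/112)·1 + 1375/3496·1 + 401/1064·1 = 1 ✓
b·c: (-61/112)·(-4/3) + 1375/3496·(-23/15) + 401/1064·1 = 1/2 ✓
b·c²: (-61/112)·16/9 + 1375/3496·529/225 + 401/1064·1 = 1/3 ✓
b·Ac: 1375/3496·23/550 + 401/1064·959/2406 = 1/6 ✓
b·c³: (-61/112)·(-64/27) + 1375/3496·(-12167/3375) + 401/1064·1 = 1/4 ✓
b·(c∘Ac): 1375/3496·(-529/8250) + 401/1064·959/2406 = 1/8 ✓
b·Ac²: 1375/3496·(-46/825) + 401/1064·112/401 = 1/12 ✓
b·A²c: 401/1064·133/1203 = 1/24 ✓; 4 stages ⇒ order 4.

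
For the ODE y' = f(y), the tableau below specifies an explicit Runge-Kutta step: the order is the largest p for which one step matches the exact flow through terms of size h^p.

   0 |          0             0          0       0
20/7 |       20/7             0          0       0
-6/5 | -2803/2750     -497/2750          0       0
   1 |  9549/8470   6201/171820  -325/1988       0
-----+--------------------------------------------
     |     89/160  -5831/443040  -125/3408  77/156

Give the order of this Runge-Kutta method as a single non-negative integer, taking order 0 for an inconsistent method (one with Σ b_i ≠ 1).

4

b = (89/160, -5831/443040, -125/3408, 77/156)
c = (0, 20/7, -6/5, 1)
Ac = (0, 0, -142/275, 507/1694)
Σ b_i: 89/160·1 + (-5831/443040)·1 + (-125/3408)·1 + 77/156·1 = 1 ✓
b·c: (-5831/443040)·20/7 + (-125/3408)·(-6/5) + 77/156·1 = 1/2 ✓
b·c²: (-5831/443040)·400/49 + (-125/3408)·36/25 + 77/156·1 = 1/3 ✓
b·Ac: (-125/3408)·(-142/275) + 77/156·507/1694 = 1/6 ✓
b·c³: (-5831/443040)·8000/343 + (-125/3408)·(-216/125) + 77/156·1 = 1/4 ✓
b·(c∘Ac): (-125/3408)·852/1375 + 77/156·507/1694 = 1/8 ✓
b·Ac²: (-125/3408)·(-568/385) + 77/156·351/5929 = 1/12 ✓
b·A²c: 77/156·13/154 = 1/24 ✓; 4 stages ⇒ order 4.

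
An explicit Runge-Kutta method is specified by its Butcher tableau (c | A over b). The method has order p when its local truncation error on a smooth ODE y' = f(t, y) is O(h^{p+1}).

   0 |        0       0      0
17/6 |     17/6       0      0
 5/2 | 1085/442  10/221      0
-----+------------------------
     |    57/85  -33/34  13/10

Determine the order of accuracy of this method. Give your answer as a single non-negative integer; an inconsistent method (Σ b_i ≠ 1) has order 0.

b = (57/85, -33/34, 13/10)
c = (0, 17/6, 5/2)
Ac = (0, 0, 5/39)
Σ b_i: 57/85·1 + (-33/34)·1 + 13/10·1 = 1 ✓
b·c: (-33/34)·17/6 + 13/10·5/2 = 1/2 ✓
b·c²: (-33/34)·289/36 + 13/10·25/4 = 1/3 ✓
b·Ac: 13/10·5/39 = 1/6 ✓; 3 stages ⇒ order 3.

3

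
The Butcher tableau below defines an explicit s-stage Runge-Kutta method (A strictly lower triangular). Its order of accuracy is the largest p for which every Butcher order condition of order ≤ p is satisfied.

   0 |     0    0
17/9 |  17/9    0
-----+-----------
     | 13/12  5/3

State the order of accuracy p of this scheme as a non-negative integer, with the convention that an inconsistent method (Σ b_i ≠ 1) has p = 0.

b = (13/12, 5/3)
c = (0, 17/9)
Σ b_i: 13/12·1 + 5/3·1 = 11/4 ≠ 1 ⇒ order 0.

0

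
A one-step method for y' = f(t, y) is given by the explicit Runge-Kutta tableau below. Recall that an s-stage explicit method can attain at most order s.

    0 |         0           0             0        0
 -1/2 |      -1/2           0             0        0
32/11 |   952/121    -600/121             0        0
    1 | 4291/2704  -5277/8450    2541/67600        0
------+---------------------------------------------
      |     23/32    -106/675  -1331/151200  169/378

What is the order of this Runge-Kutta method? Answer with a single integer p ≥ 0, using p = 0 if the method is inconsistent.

4

b = (23/32, -106/675, -1331/151200, 169/378)
c = (0, -1/2, 32/11, 1)
Ac = (0, 0, 300/121, 285/676)
Σ b_i: 23/32·1 + (-106/675)·1 + (-1331/151200)·1 + 169/378·1 = 1 ✓
b·c: (-106/675)·(-1/2) + (-1331/151200)·32/11 + 169/378·1 = 1/2 ✓
b·c²: (-106/675)·1/4 + (-1331/151200)·1024/121 + 169/378·1 = 1/3 ✓
b·Ac: (-1331/151200)·300/121 + 169/378·285/676 = 1/6 ✓
b·c³: (-106/675)·(-1/8) + (-1331/151200)·32768/1331 + 169/378·1 = 1/4 ✓
b·(c∘Ac): (-1331/151200)·9600/1331 + 169/378·285/676 = 1/8 ✓
b·Ac²: (-1331/151200)·(-150/121) + 169/378·219/1352 = 1/12 ✓
b·A²c: 169/378·63/676 = 1/24 ✓; 4 stages ⇒ order 4.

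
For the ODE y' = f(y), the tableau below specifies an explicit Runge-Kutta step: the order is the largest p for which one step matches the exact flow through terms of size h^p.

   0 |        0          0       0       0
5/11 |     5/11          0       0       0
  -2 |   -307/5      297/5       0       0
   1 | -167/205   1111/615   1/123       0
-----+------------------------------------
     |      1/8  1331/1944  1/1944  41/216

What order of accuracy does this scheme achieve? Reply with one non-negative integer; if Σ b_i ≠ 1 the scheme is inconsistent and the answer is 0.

4

b = (1/8, 1331/1944, 1/1944, 41/216)
c = (0, 5/11, -2, 1)
Ac = (0, 0, 27, 33/41)
Σ b_i: 1/8·1 + 1331/1944·1 + 1/1944·1 + 41/216·1 = 1 ✓
b·c: 1331/1944·5/11 + 1/1944·(-2) + 41/216·1 = 1/2 ✓
b·c²: 1331/1944·25/121 + 1/1944·4 + 41/216·1 = 1/3 ✓
b·Ac: 1/1944·27 + 41/216·33/41 = 1/6 ✓
b·c³: 1331/1944·125/1331 + 1/1944·(-8) + 41/216·1 = 1/4 ✓
b·(c∘Ac): 1/1944·(-54) + 41/216·33/41 = 1/8 ✓
b·Ac²: 1/1944·135/11 + 41/216·183/451 = 1/12 ✓
b·A²c: 41/216·9/41 = 1/24 ✓; 4 stages ⇒ order 4.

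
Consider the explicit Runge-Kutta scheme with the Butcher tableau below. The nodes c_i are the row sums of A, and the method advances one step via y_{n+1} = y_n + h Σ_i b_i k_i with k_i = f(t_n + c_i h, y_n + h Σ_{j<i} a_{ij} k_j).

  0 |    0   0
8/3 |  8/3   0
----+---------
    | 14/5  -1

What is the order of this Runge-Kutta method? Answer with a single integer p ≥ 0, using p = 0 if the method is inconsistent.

b = (14/5, -1)
c = (0, 8/3)
Σ b_i: 14/5·1 + (-1)·1 = 9/5 ≠ 1 ⇒ order 0.

0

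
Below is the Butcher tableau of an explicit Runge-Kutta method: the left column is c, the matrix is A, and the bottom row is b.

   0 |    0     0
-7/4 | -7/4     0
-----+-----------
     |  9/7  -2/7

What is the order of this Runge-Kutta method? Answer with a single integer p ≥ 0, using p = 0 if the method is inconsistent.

2

b = (9/7, -2/7)
c = (0, -7/4)
Σ b_i: 9/7·1 + (-2/7)·1 = 1 ✓
b·c: (-2/7)·(-7/4) = 1/2 ✓; 2 stages ⇒ order 2.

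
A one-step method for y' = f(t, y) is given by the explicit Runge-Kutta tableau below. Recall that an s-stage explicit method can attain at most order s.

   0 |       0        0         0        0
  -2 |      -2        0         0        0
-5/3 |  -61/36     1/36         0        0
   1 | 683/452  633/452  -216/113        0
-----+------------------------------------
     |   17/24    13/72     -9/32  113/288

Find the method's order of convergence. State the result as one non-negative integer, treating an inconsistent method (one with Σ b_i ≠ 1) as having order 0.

4

b = (17/24, 13/72, -9/32, 113/288)
c = (0, -2, -5/3, 1)
Ac = (0, 0, -1/18, 87/226)
Σ b_i: 17/24·1 + 13/72·1 + (-9/32)·1 + 113/288·1 = 1 ✓
b·c: 13/72·(-2) + (-9/32)·(-5/3) + 113/288·1 = 1/2 ✓
b·c²: 13/72·4 + (-9/32)·25/9 + 113/288·1 = 1/3 ✓
b·Ac: (-9/32)·(-1/18) + 113/288·87/226 = 1/6 ✓
b·c³: 13/72·(-8) + (-9/32)·(-125/27) + 113/288·1 = 1/4 ✓
b·(c∘Ac): (-9/32)·5/54 + 113/288·87/226 = 1/8 ✓
b·Ac²: (-9/32)·1/9 + 113/288·33/113 = 1/12 ✓
b·A²c: 113/288·12/113 = 1/24 ✓; 4 stages ⇒ order 4.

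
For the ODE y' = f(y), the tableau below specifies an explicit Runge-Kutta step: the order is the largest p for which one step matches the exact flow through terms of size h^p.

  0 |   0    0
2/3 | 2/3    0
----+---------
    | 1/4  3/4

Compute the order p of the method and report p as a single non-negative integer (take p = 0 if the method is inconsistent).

2

b = (1/4, 3/4)
c = (0, 2/3)
Σ b_i: 1/4·1 + 3/4·1 = 1 ✓
b·c: 3/4·2/3 = 1/2 ✓; 2 stages ⇒ order 2.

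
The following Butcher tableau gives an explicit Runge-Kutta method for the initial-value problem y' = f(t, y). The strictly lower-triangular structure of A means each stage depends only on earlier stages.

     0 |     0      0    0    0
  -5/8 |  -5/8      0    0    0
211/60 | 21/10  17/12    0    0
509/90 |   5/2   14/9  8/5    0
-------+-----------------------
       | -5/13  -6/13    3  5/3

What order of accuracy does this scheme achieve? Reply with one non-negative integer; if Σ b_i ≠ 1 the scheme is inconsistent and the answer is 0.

b = (-5/13, -6/13, 3, 5/3)
c = (0, -5/8, 211/60, 509/90)
Ac = (0, 0, -85/96, 4189/900)
Σ b_i: (-5/13)·1 + (-6/13)·1 + 3·1 + 5/3·1 = 149/39 ≠ 1 ⇒ order 0.

0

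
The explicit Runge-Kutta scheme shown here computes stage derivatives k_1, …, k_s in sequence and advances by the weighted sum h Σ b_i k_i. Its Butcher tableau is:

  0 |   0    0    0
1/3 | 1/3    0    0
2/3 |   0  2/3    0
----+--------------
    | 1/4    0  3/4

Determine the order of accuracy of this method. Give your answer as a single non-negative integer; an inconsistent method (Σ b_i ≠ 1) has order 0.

b = (1/4, 0, 3/4)
c = (0, 1/3, 2/3)
Ac = (0, 0, 2/9)
Σ b_i: 1/4·1 + 3/4·1 = 1 ✓
b·c: 3/4·2/3 = 1/2 ✓
b·c²: 3/4·4/9 = 1/3 ✓
b·Ac: 3/4·2/9 = 1/6 ✓; 3 stages ⇒ order 3.

3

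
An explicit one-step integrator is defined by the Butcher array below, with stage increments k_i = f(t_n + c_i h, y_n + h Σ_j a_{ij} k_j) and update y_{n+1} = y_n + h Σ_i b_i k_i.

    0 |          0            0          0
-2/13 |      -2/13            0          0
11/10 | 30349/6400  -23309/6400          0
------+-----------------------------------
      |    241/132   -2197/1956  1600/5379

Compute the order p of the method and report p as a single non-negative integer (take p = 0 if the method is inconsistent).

b = (241/132, -2197/1956, 1600/5379)
c = (0, -2/13, 11/10)
Ac = (0, 0, 1793/3200)
Σ b_i: 241/132·1 + (-2197/1956)·1 + 1600/5379·1 = 1 ✓
b·c: (-2197/1956)·(-2/13) + 1600/5379·11/10 = 1/2 ✓
b·c²: (-2197/1956)·4/169 + 1600/5379·121/100 = 1/3 ✓
b·Ac: 1600/5379·1793/3200 = 1/6 ✓; 3 stages ⇒ order 3.

3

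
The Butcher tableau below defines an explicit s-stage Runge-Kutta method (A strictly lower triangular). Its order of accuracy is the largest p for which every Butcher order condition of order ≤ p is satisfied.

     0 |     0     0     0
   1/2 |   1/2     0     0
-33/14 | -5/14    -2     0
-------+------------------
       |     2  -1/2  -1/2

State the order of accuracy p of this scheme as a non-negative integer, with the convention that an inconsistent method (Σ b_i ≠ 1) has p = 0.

1

b = (2, -1/2, -1/2)
c = (0, 1/2, -33/14)
Ac = (0, 0, -1)
Σ b_i: 2·1 + (-1/2)·1 + (-1/2)·1 = 1 ✓
b·c: (-1/2)·1/2 + (-1/2)·(-33/14) = 13/14 ≠ 1/2 ⇒ order 1.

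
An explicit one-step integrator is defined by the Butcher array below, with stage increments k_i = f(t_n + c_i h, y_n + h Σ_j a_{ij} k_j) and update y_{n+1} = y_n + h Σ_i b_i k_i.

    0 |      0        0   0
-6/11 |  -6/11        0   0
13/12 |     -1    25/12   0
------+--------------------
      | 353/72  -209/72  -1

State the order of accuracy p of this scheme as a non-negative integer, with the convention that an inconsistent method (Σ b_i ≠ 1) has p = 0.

b = (353/72, -209/72, -1)
c = (0, -6/11, 13/12)
Ac = (0, 0, -25/22)
Σ b_i: 353/72·1 + (-209/72)·1 + (-1)·1 = 1 ✓
b·c: (-209/72)·(-6/11) + (-1)·13/12 = 1/2 ✓
b·c²: (-209/72)·36/121 + (-1)·169/144 = -3227/1584 ≠ 1/3 ⇒ order 2.
b·Ac: (-1)·(-25/22) = 25/22 ≠ 1/6

2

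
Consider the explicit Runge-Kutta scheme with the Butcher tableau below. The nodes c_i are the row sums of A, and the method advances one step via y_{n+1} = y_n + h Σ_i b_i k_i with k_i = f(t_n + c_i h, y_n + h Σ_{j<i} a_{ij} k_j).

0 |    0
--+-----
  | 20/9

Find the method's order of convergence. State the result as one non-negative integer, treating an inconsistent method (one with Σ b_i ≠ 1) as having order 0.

0

b = (20/9)
c = (0)
Σ b_i: 20/9·1 = 20/9 ≠ 1 ⇒ order 0.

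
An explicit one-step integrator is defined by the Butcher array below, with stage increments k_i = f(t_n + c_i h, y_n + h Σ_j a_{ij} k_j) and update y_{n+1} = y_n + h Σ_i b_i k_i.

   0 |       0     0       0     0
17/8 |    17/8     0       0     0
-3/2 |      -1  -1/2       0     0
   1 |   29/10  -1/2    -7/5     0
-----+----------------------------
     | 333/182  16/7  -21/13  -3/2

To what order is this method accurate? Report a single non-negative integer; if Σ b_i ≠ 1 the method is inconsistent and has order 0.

b = (333/182, 16/7, -21/13, -3/2)
c = (0, 17/8, -3/2, 1)
Ac = (0, 0, -17/16, 83/80)
Σ b_i: 333/182·1 + 16/7·1 + (-21/13)·1 + (-3/2)·1 = 1 ✓
b·c: 16/7·17/8 + (-21/13)·(-3/2) + (-3/2)·1 = 526/91 ≠ 1/2 ⇒ order 1.

1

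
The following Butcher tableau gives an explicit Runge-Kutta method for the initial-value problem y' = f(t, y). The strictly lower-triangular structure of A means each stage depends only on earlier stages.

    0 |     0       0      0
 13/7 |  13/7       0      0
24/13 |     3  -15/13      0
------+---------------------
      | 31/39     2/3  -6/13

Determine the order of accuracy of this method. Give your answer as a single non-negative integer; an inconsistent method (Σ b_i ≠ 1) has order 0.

b = (31/39, 2/3, -6/13)
c = (0, 13/7, 24/13)
Ac = (0, 0, -15/7)
Σ b_i: 31/39·1 + 2/3·1 + (-6/13)·1 = 1 ✓
b·c: 2/3·13/7 + (-6/13)·24/13 = 1370/3549 ≠ 1/2 ⇒ order 1.

1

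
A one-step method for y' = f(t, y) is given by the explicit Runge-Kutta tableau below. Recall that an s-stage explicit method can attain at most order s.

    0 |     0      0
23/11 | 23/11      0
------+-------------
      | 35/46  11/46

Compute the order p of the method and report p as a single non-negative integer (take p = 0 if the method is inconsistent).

b = (35/46, 11/46)
c = (0, 23/11)
Σ b_i: 35/46·1 + 11/46·1 = 1 ✓
b·c: 11/46·23/11 = 1/2 ✓; 2 stages ⇒ order 2.

2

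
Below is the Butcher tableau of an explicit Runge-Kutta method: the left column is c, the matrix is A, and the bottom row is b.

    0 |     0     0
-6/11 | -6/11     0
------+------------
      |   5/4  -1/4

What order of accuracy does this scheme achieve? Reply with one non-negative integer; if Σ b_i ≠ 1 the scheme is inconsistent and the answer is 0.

b = (5/4, -1/4)
c = (0, -6/11)
Σ b_i: 5/4·1 + (-1/4)·1 = 1 ✓
b·c: (-1/4)·(-6/11) = 3/22 ≠ 1/2 ⇒ order 1.

1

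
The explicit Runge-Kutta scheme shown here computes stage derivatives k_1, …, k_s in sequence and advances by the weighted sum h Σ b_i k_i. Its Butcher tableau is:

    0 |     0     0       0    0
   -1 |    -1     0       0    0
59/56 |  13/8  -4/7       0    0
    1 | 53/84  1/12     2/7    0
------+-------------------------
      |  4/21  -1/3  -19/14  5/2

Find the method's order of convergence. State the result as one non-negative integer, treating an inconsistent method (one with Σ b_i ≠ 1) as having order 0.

b = (4/21, -1/3, -19/14, 5/2)
c = (0, -1, 59/56, 1)
Ac = (0, 0, 4/7, 32/147)
Σ b_i: 4/21·1 + (-1/3)·1 + (-19/14)·1 + 5/2·1 = 1 ✓
b·c: (-1/3)·(-1) + (-19/14)·59/56 + 5/2·1 = 3301/2352 ≠ 1/2 ⇒ order 1.

1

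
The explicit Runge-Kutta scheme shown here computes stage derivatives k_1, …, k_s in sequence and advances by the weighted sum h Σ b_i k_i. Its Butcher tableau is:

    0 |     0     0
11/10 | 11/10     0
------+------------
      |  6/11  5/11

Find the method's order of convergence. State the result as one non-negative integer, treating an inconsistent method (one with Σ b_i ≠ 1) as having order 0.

b = (6/11, 5/11)
c = (0, 11/10)
Σ b_i: 6/11·1 + 5/11·1 = 1 ✓
b·c: 5/11·11/10 = 1/2 ✓; 2 stages ⇒ order 2.

2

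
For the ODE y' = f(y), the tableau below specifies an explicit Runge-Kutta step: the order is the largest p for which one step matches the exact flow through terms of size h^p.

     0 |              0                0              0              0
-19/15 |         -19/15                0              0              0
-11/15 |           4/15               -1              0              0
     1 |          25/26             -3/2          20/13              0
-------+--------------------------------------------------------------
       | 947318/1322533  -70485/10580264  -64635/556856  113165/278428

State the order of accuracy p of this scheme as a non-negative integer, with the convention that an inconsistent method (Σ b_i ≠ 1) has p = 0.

b = (947318/1322533, -70485/10580264, -64635/556856, 113165/278428)
c = (0, -19/15, -11/15, 1)
Ac = (0, 0, 19/15, 301/390)
Σ b_i: 947318/1322533·1 + (-70485/10580264)·1 + (-64635/556856)·1 + 113165/278428·1 = 1 ✓
b·c: (-70485/10580264)·(-19/15) + (-64635/556856)·(-11/15) + 113165/278428·1 = 1/2 ✓
b·c²: (-70485/10580264)·361/225 + (-64635/556856)·121/225 + 113165/278428·1 = 1/3 ✓
b·Ac: (-64635/556856)·19/15 + 113165/278428·301/390 = 1/6 ✓
b·c³: (-70485/10580264)·(-6859/3375) + (-64635/556856)·(-1331/3375) + 113165/278428·1 = 4862989/10441050 ≠ 1/4 ⇒ order 3.
b·(c∘Ac): (-64635/556856)·(-209/225) + 113165/278428·301/390 = 1760393/4176420 ≠ 1/8
b·Ac²: (-64635/556856)·(-361/225) + 113165/278428·(-9239/5850) = -2854613/6264630 ≠ 1/12
b·A²c: 113165/278428·76/39 = 165395/208821 ≠ 1/24

3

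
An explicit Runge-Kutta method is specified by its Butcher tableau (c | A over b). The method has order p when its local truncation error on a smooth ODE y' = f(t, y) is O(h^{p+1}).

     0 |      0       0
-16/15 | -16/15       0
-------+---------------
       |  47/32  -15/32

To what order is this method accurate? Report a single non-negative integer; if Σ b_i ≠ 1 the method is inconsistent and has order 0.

2

b = (47/32, -15/32)
c = (0, -16/15)
Σ b_i: 47/32·1 + (-15/32)·1 = 1 ✓
b·c: (-15/32)·(-16/15) = 1/2 ✓; 2 stages ⇒ order 2.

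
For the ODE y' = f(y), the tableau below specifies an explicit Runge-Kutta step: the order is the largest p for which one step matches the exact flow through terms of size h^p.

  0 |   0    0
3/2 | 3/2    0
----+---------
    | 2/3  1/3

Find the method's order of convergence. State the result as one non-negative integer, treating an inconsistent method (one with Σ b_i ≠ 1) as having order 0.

2

b = (2/3, 1/3)
c = (0, 3/2)
Σ b_i: 2/3·1 + 1/3·1 = 1 ✓
b·c: 1/3·3/2 = 1/2 ✓; 2 stages ⇒ order 2.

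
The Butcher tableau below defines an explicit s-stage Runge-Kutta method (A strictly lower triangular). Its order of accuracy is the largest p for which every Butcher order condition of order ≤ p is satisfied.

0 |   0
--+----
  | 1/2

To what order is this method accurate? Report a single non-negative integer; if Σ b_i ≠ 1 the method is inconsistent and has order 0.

b = (1/2)
c = (0)
Σ b_i: 1/2·1 = 1/2 ≠ 1 ⇒ order 0.

0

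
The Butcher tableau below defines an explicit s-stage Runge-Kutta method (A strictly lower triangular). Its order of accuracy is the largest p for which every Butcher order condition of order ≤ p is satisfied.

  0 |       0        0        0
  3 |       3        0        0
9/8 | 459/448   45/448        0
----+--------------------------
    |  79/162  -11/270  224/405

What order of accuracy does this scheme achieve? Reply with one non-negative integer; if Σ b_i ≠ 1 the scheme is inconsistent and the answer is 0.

b = (79/162, -11/270, 224/405)
c = (0, 3, 9/8)
Ac = (0, 0, 135/448)
Σ b_i: 79/162·1 + (-11/270)·1 + 224/405·1 = 1 ✓
b·c: (-11/270)·3 + 224/405·9/8 = 1/2 ✓
b·c²: (-11/270)·9 + 224/405·81/64 = 1/3 ✓
b·Ac: 224/405·135/448 = 1/6 ✓; 3 stages ⇒ order 3.

3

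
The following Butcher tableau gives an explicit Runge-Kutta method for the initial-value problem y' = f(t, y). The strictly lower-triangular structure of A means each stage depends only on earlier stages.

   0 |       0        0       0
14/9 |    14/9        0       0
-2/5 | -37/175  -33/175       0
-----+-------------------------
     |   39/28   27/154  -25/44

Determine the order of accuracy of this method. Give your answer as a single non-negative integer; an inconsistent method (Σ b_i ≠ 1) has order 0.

b = (39/28, 27/154, -25/44)
c = (0, 14/9, -2/5)
Ac = (0, 0, -22/75)
Σ b_i: 39/28·1 + 27/154·1 + (-25/44)·1 = 1 ✓
b·c: 27/154·14/9 + (-25/44)·(-2/5) = 1/2 ✓
b·c²: 27/154·196/81 + (-25/44)·4/25 = 1/3 ✓
b·Ac: (-25/44)·(-22/75) = 1/6 ✓; 3 stages ⇒ order 3.

3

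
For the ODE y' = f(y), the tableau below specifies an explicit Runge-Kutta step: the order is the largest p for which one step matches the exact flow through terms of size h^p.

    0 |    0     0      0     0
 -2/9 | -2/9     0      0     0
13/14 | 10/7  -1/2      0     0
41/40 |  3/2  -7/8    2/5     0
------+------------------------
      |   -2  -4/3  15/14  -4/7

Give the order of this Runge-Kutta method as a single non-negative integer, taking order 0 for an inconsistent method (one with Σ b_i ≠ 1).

b = (-2, -4/3, 15/14, -4/7)
c = (0, -2/9, 13/14, 41/40)
Ac = (0, 0, 1/9, 713/1260)
Σ b_i: (-2)·1 + (-4/3)·1 + 15/14·1 + (-4/7)·1 = -17/6 ≠ 1 ⇒ order 0.

0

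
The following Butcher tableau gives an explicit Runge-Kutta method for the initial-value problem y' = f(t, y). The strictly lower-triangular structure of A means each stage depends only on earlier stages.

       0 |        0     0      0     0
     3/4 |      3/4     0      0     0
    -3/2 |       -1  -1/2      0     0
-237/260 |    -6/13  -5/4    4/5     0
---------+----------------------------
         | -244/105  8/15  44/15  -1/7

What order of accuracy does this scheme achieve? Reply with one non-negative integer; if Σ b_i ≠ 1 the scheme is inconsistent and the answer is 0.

b = (-244/105, 8/15, 44/15, -1/7)
c = (0, 3/4, -3/2, -237/260)
Ac = (0, 0, -3/8, -171/80)
Σ b_i: (-244/105)·1 + 8/15·1 + 44/15·1 + (-1/7)·1 = 1 ✓
b·c: 8/15·3/4 + 44/15·(-3/2) + (-1/7)·(-237/260) = -7043/1820 ≠ 1/2 ⇒ order 1.

1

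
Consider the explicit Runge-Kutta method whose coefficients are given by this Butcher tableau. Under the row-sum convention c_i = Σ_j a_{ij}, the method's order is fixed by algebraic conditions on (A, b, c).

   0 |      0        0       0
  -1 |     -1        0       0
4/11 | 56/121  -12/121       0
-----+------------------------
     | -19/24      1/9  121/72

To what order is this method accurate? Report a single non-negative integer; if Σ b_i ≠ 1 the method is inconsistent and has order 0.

3

b = (-19/24, 1/9, 121/72)
c = (0, -1, 4/11)
Ac = (0, 0, 12/121)
Σ b_i: (-19/24)·1 + 1/9·1 + 121/72·1 = 1 ✓
b·c: 1/9·(-1) + 121/72·4/11 = 1/2 ✓
b·c²: 1/9·1 + 121/72·16/121 = 1/3 ✓
b·Ac: 121/72·12/121 = 1/6 ✓; 3 stages ⇒ order 3.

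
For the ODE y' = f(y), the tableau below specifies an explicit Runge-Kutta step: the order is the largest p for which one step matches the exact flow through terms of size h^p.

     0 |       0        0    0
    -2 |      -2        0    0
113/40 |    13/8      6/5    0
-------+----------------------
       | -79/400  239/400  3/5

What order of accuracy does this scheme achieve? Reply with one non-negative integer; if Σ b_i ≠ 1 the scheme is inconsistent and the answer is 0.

2

b = (-79/400, 239/400, 3/5)
c = (0, -2, 113/40)
Ac = (0, 0, -12/5)
Σ b_i: (-79/400)·1 + 239/400·1 + 3/5·1 = 1 ✓
b·c: 239/400·(-2) + 3/5·113/40 = 1/2 ✓
b·c²: 239/400·4 + 3/5·12769/1600 = 57427/8000 ≠ 1/3 ⇒ order 2.
b·Ac: 3/5·(-12/5) = -36/25 ≠ 1/6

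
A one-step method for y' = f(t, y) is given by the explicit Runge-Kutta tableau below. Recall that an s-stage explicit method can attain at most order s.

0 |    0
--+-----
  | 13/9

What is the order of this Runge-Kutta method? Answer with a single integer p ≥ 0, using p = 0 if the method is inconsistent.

b = (13/9)
c = (0)
Σ b_i: 13/9·1 = 13/9 ≠ 1 ⇒ order 0.

0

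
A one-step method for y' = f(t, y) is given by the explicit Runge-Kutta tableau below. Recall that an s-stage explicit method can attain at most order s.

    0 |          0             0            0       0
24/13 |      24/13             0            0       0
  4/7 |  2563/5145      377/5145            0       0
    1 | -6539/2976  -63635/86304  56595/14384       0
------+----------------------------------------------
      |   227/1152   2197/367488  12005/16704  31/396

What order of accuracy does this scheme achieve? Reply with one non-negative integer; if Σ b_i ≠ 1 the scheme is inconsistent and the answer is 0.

4

b = (227/1152, 2197/367488, 12005/16704, 31/396)
c = (0, 24/13, 4/7, 1)
Ac = (0, 0, 232/1715, 55/62)
Σ b_i: 227/1152·1 + 2197/367488·1 + 12005/16704·1 + 31/396·1 = 1 ✓
b·c: 2197/367488·24/13 + 12005/16704·4/7 + 31/396·1 = 1/2 ✓
b·c²: 2197/367488·576/169 + 12005/16704·16/49 + 31/396·1 = 1/3 ✓
b·Ac: 12005/16704·232/1715 + 31/396·55/62 = 1/6 ✓
b·c³: 2197/367488·13824/2197 + 12005/16704·64/343 + 31/396·1 = 1/4 ✓
b·(c∘Ac): 12005/16704·928/12005 + 31/396·55/62 = 1/8 ✓
b·Ac²: 12005/16704·5568/22295 + 31/396·(-495/403) = 1/12 ✓
b·A²c: 31/396·33/62 = 1/24 ✓; 4 stages ⇒ order 4.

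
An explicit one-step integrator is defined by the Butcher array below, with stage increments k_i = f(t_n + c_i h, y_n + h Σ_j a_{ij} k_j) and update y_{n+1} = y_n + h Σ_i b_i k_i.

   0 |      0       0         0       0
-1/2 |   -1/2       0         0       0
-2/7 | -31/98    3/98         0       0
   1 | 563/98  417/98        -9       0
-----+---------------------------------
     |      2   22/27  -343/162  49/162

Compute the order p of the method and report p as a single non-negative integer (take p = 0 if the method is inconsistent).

b = (2, 22/27, -343/162, 49/162)
c = (0, -1/2, -2/7, 1)
Ac = (0, 0, -3/196, 87/196)
Σ b_i: 2·1 + 22/27·1 + (-343/162)·1 + 49/162·1 = 1 ✓
b·c: 22/27·(-1/2) + (-343/162)·(-2/7) + 49/162·1 = 1/2 ✓
b·c²: 22/27·1/4 + (-343/162)·4/49 + 49/162·1 = 1/3 ✓
b·Ac: (-343/162)·(-3/196) + 49/162·87/196 = 1/6 ✓
b·c³: 22/27·(-1/8) + (-343/162)·(-8/343) + 49/162·1 = 1/4 ✓
b·(c∘Ac): (-343/162)·3/686 + 49/162·87/196 = 1/8 ✓
b·Ac²: (-343/162)·3/392 + 49/162·129/392 = 1/12 ✓
b·A²c: 49/162·27/196 = 1/24 ✓; 4 stages ⇒ order 4.

4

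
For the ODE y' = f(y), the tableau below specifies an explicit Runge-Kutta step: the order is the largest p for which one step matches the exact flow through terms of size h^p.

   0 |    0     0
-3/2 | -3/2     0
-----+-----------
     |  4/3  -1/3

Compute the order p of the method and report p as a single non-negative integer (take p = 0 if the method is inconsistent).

2

b = (4/3, -1/3)
c = (0, -3/2)
Σ b_i: 4/3·1 + (-1/3)·1 = 1 ✓
b·c: (-1/3)·(-3/2) = 1/2 ✓; 2 stages ⇒ order 2.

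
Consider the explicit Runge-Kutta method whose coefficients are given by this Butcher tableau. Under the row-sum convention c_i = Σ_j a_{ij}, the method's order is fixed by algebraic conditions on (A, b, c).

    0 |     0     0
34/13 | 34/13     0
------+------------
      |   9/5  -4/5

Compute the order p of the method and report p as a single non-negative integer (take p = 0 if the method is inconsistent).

1

b = (9/5, -4/5)
c = (0, 34/13)
Σ b_i: 9/5·1 + (-4/5)·1 = 1 ✓
b·c: (-4/5)·34/13 = -136/65 ≠ 1/2 ⇒ order 1.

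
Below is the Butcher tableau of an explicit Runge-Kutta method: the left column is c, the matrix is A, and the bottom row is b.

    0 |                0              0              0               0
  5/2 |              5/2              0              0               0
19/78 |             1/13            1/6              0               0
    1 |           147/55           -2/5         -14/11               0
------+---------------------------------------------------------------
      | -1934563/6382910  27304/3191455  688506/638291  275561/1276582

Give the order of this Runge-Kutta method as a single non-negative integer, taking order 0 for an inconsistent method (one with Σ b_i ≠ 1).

b = (-1934563/6382910, 27304/3191455, 688506/638291, 275561/1276582)
c = (0, 5/2, 19/78, 1)
Ac = (0, 0, 5/12, -562/429)
Σ b_i: (-1934563/6382910)·1 + 27304/3191455·1 + 688506/638291·1 + 275561/1276582·1 = 1 ✓
b·c: 27304/3191455·5/2 + 688506/638291·19/78 + 275561/1276582·1 = 1/2 ✓
b·c²: 27304/3191455·25/4 + 688506/638291·361/6084 + 275561/1276582·1 = 1/3 ✓
b·Ac: 688506/638291·5/12 + 275561/1276582·(-562/429) = 1/6 ✓
b·c³: 27304/3191455·125/8 + 688506/638291·6859/474552 + 275561/1276582·1 = 109070635/298720188 ≠ 1/4 ⇒ order 3.
b·(c∘Ac): 688506/638291·95/936 + 275561/1276582·(-562/429) = -442461/2553164 ≠ 1/8
b·Ac²: 688506/638291·25/24 + 275561/1276582·(-43091/16731) = 169573961/298720188 ≠ 1/12
b·A²c: 275561/1276582·(-35/66) = -876785/7659492 ≠ 1/24

3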